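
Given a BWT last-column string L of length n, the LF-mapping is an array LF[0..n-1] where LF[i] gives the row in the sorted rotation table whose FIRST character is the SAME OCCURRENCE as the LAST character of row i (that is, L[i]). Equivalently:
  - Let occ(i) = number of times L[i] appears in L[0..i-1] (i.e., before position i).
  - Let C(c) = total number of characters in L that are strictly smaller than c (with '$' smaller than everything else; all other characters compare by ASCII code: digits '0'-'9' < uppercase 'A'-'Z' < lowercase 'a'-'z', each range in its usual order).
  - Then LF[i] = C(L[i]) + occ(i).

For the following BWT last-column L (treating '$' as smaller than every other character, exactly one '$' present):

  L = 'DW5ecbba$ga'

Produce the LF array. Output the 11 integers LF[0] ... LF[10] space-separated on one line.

Char counts: '$':1, '5':1, 'D':1, 'W':1, 'a':2, 'b':2, 'c':1, 'e':1, 'g':1
C (first-col start): C('$')=0, C('5')=1, C('D')=2, C('W')=3, C('a')=4, C('b')=6, C('c')=8, C('e')=9, C('g')=10
L[0]='D': occ=0, LF[0]=C('D')+0=2+0=2
L[1]='W': occ=0, LF[1]=C('W')+0=3+0=3
L[2]='5': occ=0, LF[2]=C('5')+0=1+0=1
L[3]='e': occ=0, LF[3]=C('e')+0=9+0=9
L[4]='c': occ=0, LF[4]=C('c')+0=8+0=8
L[5]='b': occ=0, LF[5]=C('b')+0=6+0=6
L[6]='b': occ=1, LF[6]=C('b')+1=6+1=7
L[7]='a': occ=0, LF[7]=C('a')+0=4+0=4
L[8]='$': occ=0, LF[8]=C('$')+0=0+0=0
L[9]='g': occ=0, LF[9]=C('g')+0=10+0=10
L[10]='a': occ=1, LF[10]=C('a')+1=4+1=5

Answer: 2 3 1 9 8 6 7 4 0 10 5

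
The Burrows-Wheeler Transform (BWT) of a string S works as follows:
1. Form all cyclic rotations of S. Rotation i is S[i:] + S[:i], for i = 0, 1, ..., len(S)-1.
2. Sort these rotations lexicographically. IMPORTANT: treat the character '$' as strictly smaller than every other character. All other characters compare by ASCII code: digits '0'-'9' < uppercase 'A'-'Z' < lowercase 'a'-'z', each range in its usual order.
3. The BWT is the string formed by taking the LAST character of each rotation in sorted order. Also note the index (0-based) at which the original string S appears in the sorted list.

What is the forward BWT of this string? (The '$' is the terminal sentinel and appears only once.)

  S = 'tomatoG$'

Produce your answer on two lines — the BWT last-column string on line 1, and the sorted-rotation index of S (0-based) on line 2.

All 8 rotations (rotation i = S[i:]+S[:i]):
  rot[0] = tomatoG$
  rot[1] = omatoG$t
  rot[2] = matoG$to
  rot[3] = atoG$tom
  rot[4] = toG$toma
  rot[5] = oG$tomat
  rot[6] = G$tomato
  rot[7] = $tomatoG
Sorted (with $ < everything):
  sorted[0] = $tomatoG  (last char: 'G')
  sorted[1] = G$tomato  (last char: 'o')
  sorted[2] = atoG$tom  (last char: 'm')
  sorted[3] = matoG$to  (last char: 'o')
  sorted[4] = oG$tomat  (last char: 't')
  sorted[5] = omatoG$t  (last char: 't')
  sorted[6] = toG$toma  (last char: 'a')
  sorted[7] = tomatoG$  (last char: '$')
Last column: Gomotta$
Original string S is at sorted index 7

Answer: Gomotta$
7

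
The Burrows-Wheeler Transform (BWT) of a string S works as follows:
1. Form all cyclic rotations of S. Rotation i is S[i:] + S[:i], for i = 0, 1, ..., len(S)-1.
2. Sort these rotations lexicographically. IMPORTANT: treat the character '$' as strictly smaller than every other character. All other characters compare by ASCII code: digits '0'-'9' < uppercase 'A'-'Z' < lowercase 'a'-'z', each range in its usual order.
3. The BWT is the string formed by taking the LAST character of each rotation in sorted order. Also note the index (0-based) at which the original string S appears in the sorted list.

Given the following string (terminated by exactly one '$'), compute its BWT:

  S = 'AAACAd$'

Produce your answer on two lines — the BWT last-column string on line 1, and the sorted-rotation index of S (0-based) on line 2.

All 7 rotations (rotation i = S[i:]+S[:i]):
  rot[0] = AAACAd$
  rot[1] = AACAd$A
  rot[2] = ACAd$AA
  rot[3] = CAd$AAA
  rot[4] = Ad$AAAC
  rot[5] = d$AAACA
  rot[6] = $AAACAd
Sorted (with $ < everything):
  sorted[0] = $AAACAd  (last char: 'd')
  sorted[1] = AAACAd$  (last char: '$')
  sorted[2] = AACAd$A  (last char: 'A')
  sorted[3] = ACAd$AA  (last char: 'A')
  sorted[4] = Ad$AAAC  (last char: 'C')
  sorted[5] = CAd$AAA  (last char: 'A')
  sorted[6] = d$AAACA  (last char: 'A')
Last column: d$AACAA
Original string S is at sorted index 1

Answer: d$AACAA
1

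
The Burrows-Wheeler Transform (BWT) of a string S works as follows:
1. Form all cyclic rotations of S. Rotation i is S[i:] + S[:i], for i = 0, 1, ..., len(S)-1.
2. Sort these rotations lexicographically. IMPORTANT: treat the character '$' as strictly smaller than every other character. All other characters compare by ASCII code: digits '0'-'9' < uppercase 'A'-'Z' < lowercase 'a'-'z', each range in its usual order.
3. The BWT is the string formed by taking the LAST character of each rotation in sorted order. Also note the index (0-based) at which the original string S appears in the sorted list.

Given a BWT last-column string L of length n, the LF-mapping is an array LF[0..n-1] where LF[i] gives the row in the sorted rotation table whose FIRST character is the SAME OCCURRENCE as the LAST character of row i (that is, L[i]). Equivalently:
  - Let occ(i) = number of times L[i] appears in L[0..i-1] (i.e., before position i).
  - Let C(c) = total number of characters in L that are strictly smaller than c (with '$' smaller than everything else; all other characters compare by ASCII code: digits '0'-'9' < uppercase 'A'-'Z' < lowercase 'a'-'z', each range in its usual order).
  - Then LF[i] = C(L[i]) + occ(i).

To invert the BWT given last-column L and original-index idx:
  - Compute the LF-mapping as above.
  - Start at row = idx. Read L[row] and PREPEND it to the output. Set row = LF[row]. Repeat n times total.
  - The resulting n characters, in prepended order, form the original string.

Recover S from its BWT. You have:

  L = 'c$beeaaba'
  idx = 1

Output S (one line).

LF mapping: 6 0 4 7 8 1 2 5 3
Walk LF starting at row 1, prepending L[row]:
  step 1: row=1, L[1]='$', prepend. Next row=LF[1]=0
  step 2: row=0, L[0]='c', prepend. Next row=LF[0]=6
  step 3: row=6, L[6]='a', prepend. Next row=LF[6]=2
  step 4: row=2, L[2]='b', prepend. Next row=LF[2]=4
  step 5: row=4, L[4]='e', prepend. Next row=LF[4]=8
  step 6: row=8, L[8]='a', prepend. Next row=LF[8]=3
  step 7: row=3, L[3]='e', prepend. Next row=LF[3]=7
  step 8: row=7, L[7]='b', prepend. Next row=LF[7]=5
  step 9: row=5, L[5]='a', prepend. Next row=LF[5]=1
Reversed output: abeaebac$

Answer: abeaebac$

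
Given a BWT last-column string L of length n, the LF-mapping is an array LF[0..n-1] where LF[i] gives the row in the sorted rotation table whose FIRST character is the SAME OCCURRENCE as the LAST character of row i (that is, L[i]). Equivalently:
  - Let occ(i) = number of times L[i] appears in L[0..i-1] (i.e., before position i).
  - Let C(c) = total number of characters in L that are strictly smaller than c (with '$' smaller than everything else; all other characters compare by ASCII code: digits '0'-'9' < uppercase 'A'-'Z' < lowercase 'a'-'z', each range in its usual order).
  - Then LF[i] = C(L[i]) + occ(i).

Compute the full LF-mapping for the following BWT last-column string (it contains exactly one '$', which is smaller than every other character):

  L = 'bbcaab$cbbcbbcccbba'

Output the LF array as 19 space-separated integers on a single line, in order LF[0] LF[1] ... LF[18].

Answer: 4 5 13 1 2 6 0 14 7 8 15 9 10 16 17 18 11 12 3

Derivation:
Char counts: '$':1, 'a':3, 'b':9, 'c':6
C (first-col start): C('$')=0, C('a')=1, C('b')=4, C('c')=13
L[0]='b': occ=0, LF[0]=C('b')+0=4+0=4
L[1]='b': occ=1, LF[1]=C('b')+1=4+1=5
L[2]='c': occ=0, LF[2]=C('c')+0=13+0=13
L[3]='a': occ=0, LF[3]=C('a')+0=1+0=1
L[4]='a': occ=1, LF[4]=C('a')+1=1+1=2
L[5]='b': occ=2, LF[5]=C('b')+2=4+2=6
L[6]='$': occ=0, LF[6]=C('$')+0=0+0=0
L[7]='c': occ=1, LF[7]=C('c')+1=13+1=14
L[8]='b': occ=3, LF[8]=C('b')+3=4+3=7
L[9]='b': occ=4, LF[9]=C('b')+4=4+4=8
L[10]='c': occ=2, LF[10]=C('c')+2=13+2=15
L[11]='b': occ=5, LF[11]=C('b')+5=4+5=9
L[12]='b': occ=6, LF[12]=C('b')+6=4+6=10
L[13]='c': occ=3, LF[13]=C('c')+3=13+3=16
L[14]='c': occ=4, LF[14]=C('c')+4=13+4=17
L[15]='c': occ=5, LF[15]=C('c')+5=13+5=18
L[16]='b': occ=7, LF[16]=C('b')+7=4+7=11
L[17]='b': occ=8, LF[17]=C('b')+8=4+8=12
L[18]='a': occ=2, LF[18]=C('a')+2=1+2=3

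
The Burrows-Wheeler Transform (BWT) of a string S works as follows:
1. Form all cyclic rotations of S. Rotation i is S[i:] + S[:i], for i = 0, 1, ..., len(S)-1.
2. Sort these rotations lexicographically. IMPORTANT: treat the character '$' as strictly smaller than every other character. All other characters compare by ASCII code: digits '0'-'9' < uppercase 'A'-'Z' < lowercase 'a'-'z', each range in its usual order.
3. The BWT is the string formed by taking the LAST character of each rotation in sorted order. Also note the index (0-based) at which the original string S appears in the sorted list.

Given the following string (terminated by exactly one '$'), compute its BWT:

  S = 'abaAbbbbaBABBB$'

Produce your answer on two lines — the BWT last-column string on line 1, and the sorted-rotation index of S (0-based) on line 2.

Answer: BBaBaBAbb$abbbA
9

Derivation:
All 15 rotations (rotation i = S[i:]+S[:i]):
  rot[0] = abaAbbbbaBABBB$
  rot[1] = baAbbbbaBABBB$a
  rot[2] = aAbbbbaBABBB$ab
  rot[3] = AbbbbaBABBB$aba
  rot[4] = bbbbaBABBB$abaA
  rot[5] = bbbaBABBB$abaAb
  rot[6] = bbaBABBB$abaAbb
  rot[7] = baBABBB$abaAbbb
  rot[8] = aBABBB$abaAbbbb
  rot[9] = BABBB$abaAbbbba
  rot[10] = ABBB$abaAbbbbaB
  rot[11] = BBB$abaAbbbbaBA
  rot[12] = BB$abaAbbbbaBAB
  rot[13] = B$abaAbbbbaBABB
  rot[14] = $abaAbbbbaBABBB
Sorted (with $ < everything):
  sorted[0] = $abaAbbbbaBABBB  (last char: 'B')
  sorted[1] = ABBB$abaAbbbbaB  (last char: 'B')
  sorted[2] = AbbbbaBABBB$aba  (last char: 'a')
  sorted[3] = B$abaAbbbbaBABB  (last char: 'B')
  sorted[4] = BABBB$abaAbbbba  (last char: 'a')
  sorted[5] = BB$abaAbbbbaBAB  (last char: 'B')
  sorted[6] = BBB$abaAbbbbaBA  (last char: 'A')
  sorted[7] = aAbbbbaBABBB$ab  (last char: 'b')
  sorted[8] = aBABBB$abaAbbbb  (last char: 'b')
  sorted[9] = abaAbbbbaBABBB$  (last char: '$')
  sorted[10] = baAbbbbaBABBB$a  (last char: 'a')
  sorted[11] = baBABBB$abaAbbb  (last char: 'b')
  sorted[12] = bbaBABBB$abaAbb  (last char: 'b')
  sorted[13] = bbbaBABBB$abaAb  (last char: 'b')
  sorted[14] = bbbbaBABBB$abaA  (last char: 'A')
Last column: BBaBaBAbb$abbbA
Original string S is at sorted index 9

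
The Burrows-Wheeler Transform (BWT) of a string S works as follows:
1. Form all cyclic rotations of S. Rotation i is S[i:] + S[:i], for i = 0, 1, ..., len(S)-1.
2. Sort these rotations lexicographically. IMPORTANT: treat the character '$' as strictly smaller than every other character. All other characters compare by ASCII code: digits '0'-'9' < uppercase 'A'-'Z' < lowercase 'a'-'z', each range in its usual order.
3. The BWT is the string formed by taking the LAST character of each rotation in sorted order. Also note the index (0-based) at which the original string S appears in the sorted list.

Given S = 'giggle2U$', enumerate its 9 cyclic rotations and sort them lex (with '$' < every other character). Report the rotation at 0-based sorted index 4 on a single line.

All 9 rotations (rotation i = S[i:]+S[:i]):
  rot[0] = giggle2U$
  rot[1] = iggle2U$g
  rot[2] = ggle2U$gi
  rot[3] = gle2U$gig
  rot[4] = le2U$gigg
  rot[5] = e2U$giggl
  rot[6] = 2U$giggle
  rot[7] = U$giggle2
  rot[8] = $giggle2U
Sorted (with $ < everything):
  sorted[0] = $giggle2U
  sorted[1] = 2U$giggle
  sorted[2] = U$giggle2
  sorted[3] = e2U$giggl
  sorted[4] = ggle2U$gi
  sorted[5] = giggle2U$
  sorted[6] = gle2U$gig
  sorted[7] = iggle2U$g
  sorted[8] = le2U$gigg
sorted[4] = ggle2U$gi

Answer: ggle2U$gi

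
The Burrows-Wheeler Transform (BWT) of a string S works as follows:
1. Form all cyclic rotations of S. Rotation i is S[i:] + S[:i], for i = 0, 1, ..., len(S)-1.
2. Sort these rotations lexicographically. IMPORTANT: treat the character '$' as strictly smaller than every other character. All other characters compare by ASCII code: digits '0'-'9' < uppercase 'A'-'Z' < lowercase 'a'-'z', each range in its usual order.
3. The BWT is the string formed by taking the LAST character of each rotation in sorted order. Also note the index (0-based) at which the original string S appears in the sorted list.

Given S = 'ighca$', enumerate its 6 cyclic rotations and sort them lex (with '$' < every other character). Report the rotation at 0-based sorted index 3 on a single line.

Answer: ghca$i

Derivation:
All 6 rotations (rotation i = S[i:]+S[:i]):
  rot[0] = ighca$
  rot[1] = ghca$i
  rot[2] = hca$ig
  rot[3] = ca$igh
  rot[4] = a$ighc
  rot[5] = $ighca
Sorted (with $ < everything):
  sorted[0] = $ighca
  sorted[1] = a$ighc
  sorted[2] = ca$igh
  sorted[3] = ghca$i
  sorted[4] = hca$ig
  sorted[5] = ighca$
sorted[3] = ghca$i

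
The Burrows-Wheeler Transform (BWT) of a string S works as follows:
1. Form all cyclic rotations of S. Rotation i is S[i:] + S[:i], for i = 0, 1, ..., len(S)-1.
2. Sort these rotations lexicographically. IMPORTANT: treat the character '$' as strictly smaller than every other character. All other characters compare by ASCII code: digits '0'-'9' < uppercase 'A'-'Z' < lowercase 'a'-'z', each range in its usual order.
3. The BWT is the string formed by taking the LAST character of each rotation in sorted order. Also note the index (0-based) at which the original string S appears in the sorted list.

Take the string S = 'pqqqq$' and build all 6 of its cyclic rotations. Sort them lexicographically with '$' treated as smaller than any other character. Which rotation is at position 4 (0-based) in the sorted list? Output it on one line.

All 6 rotations (rotation i = S[i:]+S[:i]):
  rot[0] = pqqqq$
  rot[1] = qqqq$p
  rot[2] = qqq$pq
  rot[3] = qq$pqq
  rot[4] = q$pqqq
  rot[5] = $pqqqq
Sorted (with $ < everything):
  sorted[0] = $pqqqq
  sorted[1] = pqqqq$
  sorted[2] = q$pqqq
  sorted[3] = qq$pqq
  sorted[4] = qqq$pq
  sorted[5] = qqqq$p
sorted[4] = qqq$pq

Answer: qqq$pq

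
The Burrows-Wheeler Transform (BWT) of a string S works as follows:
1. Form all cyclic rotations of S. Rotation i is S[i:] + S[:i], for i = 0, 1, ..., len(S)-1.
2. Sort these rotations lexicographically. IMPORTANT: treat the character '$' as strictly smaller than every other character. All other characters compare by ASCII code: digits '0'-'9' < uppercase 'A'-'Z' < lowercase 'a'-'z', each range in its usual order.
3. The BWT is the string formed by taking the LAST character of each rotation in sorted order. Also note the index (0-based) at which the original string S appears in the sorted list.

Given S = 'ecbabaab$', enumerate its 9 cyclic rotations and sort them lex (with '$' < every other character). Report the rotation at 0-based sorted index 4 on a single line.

All 9 rotations (rotation i = S[i:]+S[:i]):
  rot[0] = ecbabaab$
  rot[1] = cbabaab$e
  rot[2] = babaab$ec
  rot[3] = abaab$ecb
  rot[4] = baab$ecba
  rot[5] = aab$ecbab
  rot[6] = ab$ecbaba
  rot[7] = b$ecbabaa
  rot[8] = $ecbabaab
Sorted (with $ < everything):
  sorted[0] = $ecbabaab
  sorted[1] = aab$ecbab
  sorted[2] = ab$ecbaba
  sorted[3] = abaab$ecb
  sorted[4] = b$ecbabaa
  sorted[5] = baab$ecba
  sorted[6] = babaab$ec
  sorted[7] = cbabaab$e
  sorted[8] = ecbabaab$
sorted[4] = b$ecbabaa

Answer: b$ecbabaa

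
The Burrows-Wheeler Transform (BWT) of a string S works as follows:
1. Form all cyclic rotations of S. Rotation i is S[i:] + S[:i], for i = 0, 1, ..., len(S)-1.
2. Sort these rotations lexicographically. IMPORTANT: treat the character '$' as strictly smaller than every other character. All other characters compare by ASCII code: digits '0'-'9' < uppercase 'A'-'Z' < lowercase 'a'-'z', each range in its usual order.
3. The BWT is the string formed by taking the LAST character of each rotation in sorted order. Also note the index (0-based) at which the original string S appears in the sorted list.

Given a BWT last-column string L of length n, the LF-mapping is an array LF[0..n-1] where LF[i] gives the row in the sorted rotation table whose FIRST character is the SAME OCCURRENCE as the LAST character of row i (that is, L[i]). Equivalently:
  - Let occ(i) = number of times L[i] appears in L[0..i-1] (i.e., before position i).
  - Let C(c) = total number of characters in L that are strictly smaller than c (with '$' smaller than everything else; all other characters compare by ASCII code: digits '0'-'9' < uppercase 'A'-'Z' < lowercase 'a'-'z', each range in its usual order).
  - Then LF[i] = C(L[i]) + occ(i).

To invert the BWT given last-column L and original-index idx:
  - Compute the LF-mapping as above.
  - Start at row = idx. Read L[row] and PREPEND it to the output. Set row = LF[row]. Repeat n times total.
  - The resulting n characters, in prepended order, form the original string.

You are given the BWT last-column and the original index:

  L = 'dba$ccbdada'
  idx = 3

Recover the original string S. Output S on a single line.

Answer: addcbcbaad$

Derivation:
LF mapping: 8 4 1 0 6 7 5 9 2 10 3
Walk LF starting at row 3, prepending L[row]:
  step 1: row=3, L[3]='$', prepend. Next row=LF[3]=0
  step 2: row=0, L[0]='d', prepend. Next row=LF[0]=8
  step 3: row=8, L[8]='a', prepend. Next row=LF[8]=2
  step 4: row=2, L[2]='a', prepend. Next row=LF[2]=1
  step 5: row=1, L[1]='b', prepend. Next row=LF[1]=4
  step 6: row=4, L[4]='c', prepend. Next row=LF[4]=6
  step 7: row=6, L[6]='b', prepend. Next row=LF[6]=5
  step 8: row=5, L[5]='c', prepend. Next row=LF[5]=7
  step 9: row=7, L[7]='d', prepend. Next row=LF[7]=9
  step 10: row=9, L[9]='d', prepend. Next row=LF[9]=10
  step 11: row=10, L[10]='a', prepend. Next row=LF[10]=3
Reversed output: addcbcbaad$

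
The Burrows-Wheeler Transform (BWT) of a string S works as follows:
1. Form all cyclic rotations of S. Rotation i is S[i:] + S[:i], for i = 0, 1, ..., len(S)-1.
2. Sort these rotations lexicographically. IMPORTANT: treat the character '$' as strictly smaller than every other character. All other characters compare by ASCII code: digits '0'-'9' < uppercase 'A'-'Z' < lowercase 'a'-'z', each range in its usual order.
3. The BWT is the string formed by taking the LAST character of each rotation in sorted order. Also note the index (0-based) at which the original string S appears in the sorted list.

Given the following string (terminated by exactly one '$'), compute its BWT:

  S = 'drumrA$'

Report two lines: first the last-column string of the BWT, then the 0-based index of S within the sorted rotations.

Answer: Ar$umdr
2

Derivation:
All 7 rotations (rotation i = S[i:]+S[:i]):
  rot[0] = drumrA$
  rot[1] = rumrA$d
  rot[2] = umrA$dr
  rot[3] = mrA$dru
  rot[4] = rA$drum
  rot[5] = A$drumr
  rot[6] = $drumrA
Sorted (with $ < everything):
  sorted[0] = $drumrA  (last char: 'A')
  sorted[1] = A$drumr  (last char: 'r')
  sorted[2] = drumrA$  (last char: '$')
  sorted[3] = mrA$dru  (last char: 'u')
  sorted[4] = rA$drum  (last char: 'm')
  sorted[5] = rumrA$d  (last char: 'd')
  sorted[6] = umrA$dr  (last char: 'r')
Last column: Ar$umdr
Original string S is at sorted index 2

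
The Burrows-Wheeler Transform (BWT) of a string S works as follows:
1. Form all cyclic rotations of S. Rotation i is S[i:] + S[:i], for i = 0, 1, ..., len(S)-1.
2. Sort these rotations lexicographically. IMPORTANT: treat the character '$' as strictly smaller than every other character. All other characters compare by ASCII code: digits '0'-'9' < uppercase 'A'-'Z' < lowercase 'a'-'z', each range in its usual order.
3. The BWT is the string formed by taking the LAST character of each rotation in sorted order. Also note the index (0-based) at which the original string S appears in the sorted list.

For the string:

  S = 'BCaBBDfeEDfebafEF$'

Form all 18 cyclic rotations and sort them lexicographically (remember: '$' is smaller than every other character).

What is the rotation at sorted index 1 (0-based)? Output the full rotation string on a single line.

Answer: BBDfeEDfebafEF$BCa

Derivation:
All 18 rotations (rotation i = S[i:]+S[:i]):
  rot[0] = BCaBBDfeEDfebafEF$
  rot[1] = CaBBDfeEDfebafEF$B
  rot[2] = aBBDfeEDfebafEF$BC
  rot[3] = BBDfeEDfebafEF$BCa
  rot[4] = BDfeEDfebafEF$BCaB
  rot[5] = DfeEDfebafEF$BCaBB
  rot[6] = feEDfebafEF$BCaBBD
  rot[7] = eEDfebafEF$BCaBBDf
  rot[8] = EDfebafEF$BCaBBDfe
  rot[9] = DfebafEF$BCaBBDfeE
  rot[10] = febafEF$BCaBBDfeED
  rot[11] = ebafEF$BCaBBDfeEDf
  rot[12] = bafEF$BCaBBDfeEDfe
  rot[13] = afEF$BCaBBDfeEDfeb
  rot[14] = fEF$BCaBBDfeEDfeba
  rot[15] = EF$BCaBBDfeEDfebaf
  rot[16] = F$BCaBBDfeEDfebafE
  rot[17] = $BCaBBDfeEDfebafEF
Sorted (with $ < everything):
  sorted[0] = $BCaBBDfeEDfebafEF
  sorted[1] = BBDfeEDfebafEF$BCa
  sorted[2] = BCaBBDfeEDfebafEF$
  sorted[3] = BDfeEDfebafEF$BCaB
  sorted[4] = CaBBDfeEDfebafEF$B
  sorted[5] = DfeEDfebafEF$BCaBB
  sorted[6] = DfebafEF$BCaBBDfeE
  sorted[7] = EDfebafEF$BCaBBDfe
  sorted[8] = EF$BCaBBDfeEDfebaf
  sorted[9] = F$BCaBBDfeEDfebafE
  sorted[10] = aBBDfeEDfebafEF$BC
  sorted[11] = afEF$BCaBBDfeEDfeb
  sorted[12] = bafEF$BCaBBDfeEDfe
  sorted[13] = eEDfebafEF$BCaBBDf
  sorted[14] = ebafEF$BCaBBDfeEDf
  sorted[15] = fEF$BCaBBDfeEDfeba
  sorted[16] = feEDfebafEF$BCaBBD
  sorted[17] = febafEF$BCaBBDfeED
sorted[1] = BBDfeEDfebafEF$BCa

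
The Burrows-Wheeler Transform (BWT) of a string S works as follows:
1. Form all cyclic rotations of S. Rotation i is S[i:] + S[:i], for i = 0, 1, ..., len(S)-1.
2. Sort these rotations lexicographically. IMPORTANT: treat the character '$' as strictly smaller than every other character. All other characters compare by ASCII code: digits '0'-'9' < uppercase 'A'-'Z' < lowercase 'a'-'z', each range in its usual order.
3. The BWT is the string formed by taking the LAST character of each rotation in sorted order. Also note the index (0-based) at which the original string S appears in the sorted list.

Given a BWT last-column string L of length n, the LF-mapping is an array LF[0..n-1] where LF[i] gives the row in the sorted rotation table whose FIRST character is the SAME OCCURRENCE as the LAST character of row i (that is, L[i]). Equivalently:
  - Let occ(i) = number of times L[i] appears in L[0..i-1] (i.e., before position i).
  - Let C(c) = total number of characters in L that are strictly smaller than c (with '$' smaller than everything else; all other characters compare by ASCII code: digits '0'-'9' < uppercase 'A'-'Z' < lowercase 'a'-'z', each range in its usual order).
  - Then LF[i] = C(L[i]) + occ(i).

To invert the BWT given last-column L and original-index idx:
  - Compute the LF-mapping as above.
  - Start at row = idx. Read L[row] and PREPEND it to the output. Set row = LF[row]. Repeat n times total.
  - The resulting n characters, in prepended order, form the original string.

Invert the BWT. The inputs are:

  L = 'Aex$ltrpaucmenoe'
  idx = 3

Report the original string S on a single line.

LF mapping: 1 4 15 0 7 13 12 11 2 14 3 8 5 9 10 6
Walk LF starting at row 3, prepending L[row]:
  step 1: row=3, L[3]='$', prepend. Next row=LF[3]=0
  step 2: row=0, L[0]='A', prepend. Next row=LF[0]=1
  step 3: row=1, L[1]='e', prepend. Next row=LF[1]=4
  step 4: row=4, L[4]='l', prepend. Next row=LF[4]=7
  step 5: row=7, L[7]='p', prepend. Next row=LF[7]=11
  step 6: row=11, L[11]='m', prepend. Next row=LF[11]=8
  step 7: row=8, L[8]='a', prepend. Next row=LF[8]=2
  step 8: row=2, L[2]='x', prepend. Next row=LF[2]=15
  step 9: row=15, L[15]='e', prepend. Next row=LF[15]=6
  step 10: row=6, L[6]='r', prepend. Next row=LF[6]=12
  step 11: row=12, L[12]='e', prepend. Next row=LF[12]=5
  step 12: row=5, L[5]='t', prepend. Next row=LF[5]=13
  step 13: row=13, L[13]='n', prepend. Next row=LF[13]=9
  step 14: row=9, L[9]='u', prepend. Next row=LF[9]=14
  step 15: row=14, L[14]='o', prepend. Next row=LF[14]=10
  step 16: row=10, L[10]='c', prepend. Next row=LF[10]=3
Reversed output: counterexampleA$

Answer: counterexampleA$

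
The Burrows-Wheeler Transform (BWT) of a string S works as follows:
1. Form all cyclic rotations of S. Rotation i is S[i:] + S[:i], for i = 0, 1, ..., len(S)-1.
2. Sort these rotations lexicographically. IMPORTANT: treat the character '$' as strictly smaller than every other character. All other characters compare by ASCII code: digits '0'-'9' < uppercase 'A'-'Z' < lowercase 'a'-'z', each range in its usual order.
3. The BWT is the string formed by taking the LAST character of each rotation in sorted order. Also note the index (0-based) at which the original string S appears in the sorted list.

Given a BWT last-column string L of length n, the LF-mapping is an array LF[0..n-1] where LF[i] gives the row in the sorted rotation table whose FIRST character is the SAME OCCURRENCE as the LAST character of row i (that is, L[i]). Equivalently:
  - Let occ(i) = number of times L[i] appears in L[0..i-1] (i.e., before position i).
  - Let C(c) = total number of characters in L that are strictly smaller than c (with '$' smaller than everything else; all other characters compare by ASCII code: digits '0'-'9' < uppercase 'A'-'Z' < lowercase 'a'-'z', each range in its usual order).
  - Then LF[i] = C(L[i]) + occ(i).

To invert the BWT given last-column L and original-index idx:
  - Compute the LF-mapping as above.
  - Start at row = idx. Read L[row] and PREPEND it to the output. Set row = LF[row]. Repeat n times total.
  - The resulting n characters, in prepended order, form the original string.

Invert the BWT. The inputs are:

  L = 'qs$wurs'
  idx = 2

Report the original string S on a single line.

Answer: ruswsq$

Derivation:
LF mapping: 1 3 0 6 5 2 4
Walk LF starting at row 2, prepending L[row]:
  step 1: row=2, L[2]='$', prepend. Next row=LF[2]=0
  step 2: row=0, L[0]='q', prepend. Next row=LF[0]=1
  step 3: row=1, L[1]='s', prepend. Next row=LF[1]=3
  step 4: row=3, L[3]='w', prepend. Next row=LF[3]=6
  step 5: row=6, L[6]='s', prepend. Next row=LF[6]=4
  step 6: row=4, L[4]='u', prepend. Next row=LF[4]=5
  step 7: row=5, L[5]='r', prepend. Next row=LF[5]=2
Reversed output: ruswsq$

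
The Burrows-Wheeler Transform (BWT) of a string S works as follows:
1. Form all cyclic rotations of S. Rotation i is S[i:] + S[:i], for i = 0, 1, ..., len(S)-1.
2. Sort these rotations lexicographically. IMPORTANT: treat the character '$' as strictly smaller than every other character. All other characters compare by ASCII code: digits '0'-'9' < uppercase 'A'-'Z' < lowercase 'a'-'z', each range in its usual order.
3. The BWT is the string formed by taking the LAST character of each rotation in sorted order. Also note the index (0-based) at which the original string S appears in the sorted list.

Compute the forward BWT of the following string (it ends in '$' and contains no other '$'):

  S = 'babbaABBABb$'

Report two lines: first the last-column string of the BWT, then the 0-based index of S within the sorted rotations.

All 12 rotations (rotation i = S[i:]+S[:i]):
  rot[0] = babbaABBABb$
  rot[1] = abbaABBABb$b
  rot[2] = bbaABBABb$ba
  rot[3] = baABBABb$bab
  rot[4] = aABBABb$babb
  rot[5] = ABBABb$babba
  rot[6] = BBABb$babbaA
  rot[7] = BABb$babbaAB
  rot[8] = ABb$babbaABB
  rot[9] = Bb$babbaABBA
  rot[10] = b$babbaABBAB
  rot[11] = $babbaABBABb
Sorted (with $ < everything):
  sorted[0] = $babbaABBABb  (last char: 'b')
  sorted[1] = ABBABb$babba  (last char: 'a')
  sorted[2] = ABb$babbaABB  (last char: 'B')
  sorted[3] = BABb$babbaAB  (last char: 'B')
  sorted[4] = BBABb$babbaA  (last char: 'A')
  sorted[5] = Bb$babbaABBA  (last char: 'A')
  sorted[6] = aABBABb$babb  (last char: 'b')
  sorted[7] = abbaABBABb$b  (last char: 'b')
  sorted[8] = b$babbaABBAB  (last char: 'B')
  sorted[9] = baABBABb$bab  (last char: 'b')
  sorted[10] = babbaABBABb$  (last char: '$')
  sorted[11] = bbaABBABb$ba  (last char: 'a')
Last column: baBBAAbbBb$a
Original string S is at sorted index 10

Answer: baBBAAbbBb$a
10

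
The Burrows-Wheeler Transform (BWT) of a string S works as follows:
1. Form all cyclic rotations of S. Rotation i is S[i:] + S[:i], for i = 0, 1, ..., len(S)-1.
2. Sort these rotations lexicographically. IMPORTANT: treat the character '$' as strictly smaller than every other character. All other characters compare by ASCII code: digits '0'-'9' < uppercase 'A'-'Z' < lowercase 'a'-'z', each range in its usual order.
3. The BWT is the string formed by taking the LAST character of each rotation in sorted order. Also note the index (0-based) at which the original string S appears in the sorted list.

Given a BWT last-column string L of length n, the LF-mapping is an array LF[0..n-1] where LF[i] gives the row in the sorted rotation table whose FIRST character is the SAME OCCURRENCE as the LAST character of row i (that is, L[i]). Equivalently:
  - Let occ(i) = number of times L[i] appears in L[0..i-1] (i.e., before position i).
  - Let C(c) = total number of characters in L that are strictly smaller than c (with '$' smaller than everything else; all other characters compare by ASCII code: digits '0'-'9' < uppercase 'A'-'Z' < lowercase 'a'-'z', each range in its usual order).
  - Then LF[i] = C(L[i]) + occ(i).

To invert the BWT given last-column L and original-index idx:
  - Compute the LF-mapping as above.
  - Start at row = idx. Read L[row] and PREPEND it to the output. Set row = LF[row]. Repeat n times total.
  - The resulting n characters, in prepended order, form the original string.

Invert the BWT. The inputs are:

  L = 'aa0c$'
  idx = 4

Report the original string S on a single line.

Answer: ca0a$

Derivation:
LF mapping: 2 3 1 4 0
Walk LF starting at row 4, prepending L[row]:
  step 1: row=4, L[4]='$', prepend. Next row=LF[4]=0
  step 2: row=0, L[0]='a', prepend. Next row=LF[0]=2
  step 3: row=2, L[2]='0', prepend. Next row=LF[2]=1
  step 4: row=1, L[1]='a', prepend. Next row=LF[1]=3
  step 5: row=3, L[3]='c', prepend. Next row=LF[3]=4
Reversed output: ca0a$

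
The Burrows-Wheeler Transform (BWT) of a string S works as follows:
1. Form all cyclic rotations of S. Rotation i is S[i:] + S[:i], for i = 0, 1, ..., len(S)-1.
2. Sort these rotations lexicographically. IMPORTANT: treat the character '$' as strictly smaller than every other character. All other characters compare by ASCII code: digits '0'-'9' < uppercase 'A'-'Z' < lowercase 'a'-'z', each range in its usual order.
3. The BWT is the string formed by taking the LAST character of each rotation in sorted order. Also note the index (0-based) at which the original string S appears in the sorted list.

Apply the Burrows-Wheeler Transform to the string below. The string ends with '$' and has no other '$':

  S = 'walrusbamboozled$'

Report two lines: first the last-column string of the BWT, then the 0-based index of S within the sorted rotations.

Answer: dwbsmelzaabolur$o
15

Derivation:
All 17 rotations (rotation i = S[i:]+S[:i]):
  rot[0] = walrusbamboozled$
  rot[1] = alrusbamboozled$w
  rot[2] = lrusbamboozled$wa
  rot[3] = rusbamboozled$wal
  rot[4] = usbamboozled$walr
  rot[5] = sbamboozled$walru
  rot[6] = bamboozled$walrus
  rot[7] = amboozled$walrusb
  rot[8] = mboozled$walrusba
  rot[9] = boozled$walrusbam
  rot[10] = oozled$walrusbamb
  rot[11] = ozled$walrusbambo
  rot[12] = zled$walrusbamboo
  rot[13] = led$walrusbambooz
  rot[14] = ed$walrusbamboozl
  rot[15] = d$walrusbamboozle
  rot[16] = $walrusbamboozled
Sorted (with $ < everything):
  sorted[0] = $walrusbamboozled  (last char: 'd')
  sorted[1] = alrusbamboozled$w  (last char: 'w')
  sorted[2] = amboozled$walrusb  (last char: 'b')
  sorted[3] = bamboozled$walrus  (last char: 's')
  sorted[4] = boozled$walrusbam  (last char: 'm')
  sorted[5] = d$walrusbamboozle  (last char: 'e')
  sorted[6] = ed$walrusbamboozl  (last char: 'l')
  sorted[7] = led$walrusbambooz  (last char: 'z')
  sorted[8] = lrusbamboozled$wa  (last char: 'a')
  sorted[9] = mboozled$walrusba  (last char: 'a')
  sorted[10] = oozled$walrusbamb  (last char: 'b')
  sorted[11] = ozled$walrusbambo  (last char: 'o')
  sorted[12] = rusbamboozled$wal  (last char: 'l')
  sorted[13] = sbamboozled$walru  (last char: 'u')
  sorted[14] = usbamboozled$walr  (last char: 'r')
  sorted[15] = walrusbamboozled$  (last char: '$')
  sorted[16] = zled$walrusbamboo  (last char: 'o')
Last column: dwbsmelzaabolur$o
Original string S is at sorted index 15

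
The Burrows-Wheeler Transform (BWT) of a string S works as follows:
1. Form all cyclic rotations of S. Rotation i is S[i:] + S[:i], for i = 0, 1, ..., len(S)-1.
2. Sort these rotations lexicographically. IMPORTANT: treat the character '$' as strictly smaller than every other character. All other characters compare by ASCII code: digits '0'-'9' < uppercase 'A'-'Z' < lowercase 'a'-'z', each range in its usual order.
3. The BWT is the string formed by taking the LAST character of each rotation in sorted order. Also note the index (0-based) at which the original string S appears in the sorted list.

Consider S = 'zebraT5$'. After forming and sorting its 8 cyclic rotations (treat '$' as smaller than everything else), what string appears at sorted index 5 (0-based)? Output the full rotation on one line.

All 8 rotations (rotation i = S[i:]+S[:i]):
  rot[0] = zebraT5$
  rot[1] = ebraT5$z
  rot[2] = braT5$ze
  rot[3] = raT5$zeb
  rot[4] = aT5$zebr
  rot[5] = T5$zebra
  rot[6] = 5$zebraT
  rot[7] = $zebraT5
Sorted (with $ < everything):
  sorted[0] = $zebraT5
  sorted[1] = 5$zebraT
  sorted[2] = T5$zebra
  sorted[3] = aT5$zebr
  sorted[4] = braT5$ze
  sorted[5] = ebraT5$z
  sorted[6] = raT5$zeb
  sorted[7] = zebraT5$
sorted[5] = ebraT5$z

Answer: ebraT5$z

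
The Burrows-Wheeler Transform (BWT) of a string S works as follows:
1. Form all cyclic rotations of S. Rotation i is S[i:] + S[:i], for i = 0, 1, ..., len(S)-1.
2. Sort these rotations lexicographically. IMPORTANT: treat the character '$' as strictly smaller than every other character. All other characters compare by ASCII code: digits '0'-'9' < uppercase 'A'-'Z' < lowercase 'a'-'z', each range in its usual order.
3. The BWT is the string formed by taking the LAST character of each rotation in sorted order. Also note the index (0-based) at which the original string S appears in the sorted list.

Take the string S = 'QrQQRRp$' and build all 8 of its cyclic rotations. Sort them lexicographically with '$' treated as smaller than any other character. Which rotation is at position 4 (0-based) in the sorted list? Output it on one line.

Answer: RRp$QrQQ

Derivation:
All 8 rotations (rotation i = S[i:]+S[:i]):
  rot[0] = QrQQRRp$
  rot[1] = rQQRRp$Q
  rot[2] = QQRRp$Qr
  rot[3] = QRRp$QrQ
  rot[4] = RRp$QrQQ
  rot[5] = Rp$QrQQR
  rot[6] = p$QrQQRR
  rot[7] = $QrQQRRp
Sorted (with $ < everything):
  sorted[0] = $QrQQRRp
  sorted[1] = QQRRp$Qr
  sorted[2] = QRRp$QrQ
  sorted[3] = QrQQRRp$
  sorted[4] = RRp$QrQQ
  sorted[5] = Rp$QrQQR
  sorted[6] = p$QrQQRR
  sorted[7] = rQQRRp$Q
sorted[4] = RRp$QrQQ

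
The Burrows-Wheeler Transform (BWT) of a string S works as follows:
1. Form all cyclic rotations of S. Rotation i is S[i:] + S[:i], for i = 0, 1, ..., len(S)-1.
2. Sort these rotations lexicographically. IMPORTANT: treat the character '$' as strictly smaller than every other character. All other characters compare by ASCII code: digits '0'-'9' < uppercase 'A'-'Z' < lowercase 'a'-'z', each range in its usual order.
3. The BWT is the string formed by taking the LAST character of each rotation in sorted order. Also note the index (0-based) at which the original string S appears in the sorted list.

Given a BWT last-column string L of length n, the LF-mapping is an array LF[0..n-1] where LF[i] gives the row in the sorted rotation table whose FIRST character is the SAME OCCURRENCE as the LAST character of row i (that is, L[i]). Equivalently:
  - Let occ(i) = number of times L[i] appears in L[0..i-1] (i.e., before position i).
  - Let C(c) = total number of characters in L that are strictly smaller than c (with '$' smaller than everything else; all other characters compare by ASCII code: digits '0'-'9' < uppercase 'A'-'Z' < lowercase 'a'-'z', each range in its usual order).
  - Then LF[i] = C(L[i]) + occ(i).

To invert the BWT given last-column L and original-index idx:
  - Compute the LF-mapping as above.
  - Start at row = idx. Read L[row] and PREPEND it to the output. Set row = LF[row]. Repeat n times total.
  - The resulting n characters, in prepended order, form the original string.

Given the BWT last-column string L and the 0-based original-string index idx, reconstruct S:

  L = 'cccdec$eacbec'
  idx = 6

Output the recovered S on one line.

LF mapping: 3 4 5 9 10 6 0 11 1 7 2 12 8
Walk LF starting at row 6, prepending L[row]:
  step 1: row=6, L[6]='$', prepend. Next row=LF[6]=0
  step 2: row=0, L[0]='c', prepend. Next row=LF[0]=3
  step 3: row=3, L[3]='d', prepend. Next row=LF[3]=9
  step 4: row=9, L[9]='c', prepend. Next row=LF[9]=7
  step 5: row=7, L[7]='e', prepend. Next row=LF[7]=11
  step 6: row=11, L[11]='e', prepend. Next row=LF[11]=12
  step 7: row=12, L[12]='c', prepend. Next row=LF[12]=8
  step 8: row=8, L[8]='a', prepend. Next row=LF[8]=1
  step 9: row=1, L[1]='c', prepend. Next row=LF[1]=4
  step 10: row=4, L[4]='e', prepend. Next row=LF[4]=10
  step 11: row=10, L[10]='b', prepend. Next row=LF[10]=2
  step 12: row=2, L[2]='c', prepend. Next row=LF[2]=5
  step 13: row=5, L[5]='c', prepend. Next row=LF[5]=6
Reversed output: ccbecaceecdc$

Answer: ccbecaceecdc$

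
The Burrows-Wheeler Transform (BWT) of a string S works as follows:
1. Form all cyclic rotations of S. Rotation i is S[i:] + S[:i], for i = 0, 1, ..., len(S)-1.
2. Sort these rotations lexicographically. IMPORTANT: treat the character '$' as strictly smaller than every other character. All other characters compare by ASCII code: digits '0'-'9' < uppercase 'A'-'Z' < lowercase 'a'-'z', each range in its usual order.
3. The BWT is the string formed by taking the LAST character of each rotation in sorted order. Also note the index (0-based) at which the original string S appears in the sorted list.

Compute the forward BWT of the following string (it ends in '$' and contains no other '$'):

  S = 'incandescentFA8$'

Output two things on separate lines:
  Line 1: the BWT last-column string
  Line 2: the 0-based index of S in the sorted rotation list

Answer: 8AFtcnsncd$iaeen
10

Derivation:
All 16 rotations (rotation i = S[i:]+S[:i]):
  rot[0] = incandescentFA8$
  rot[1] = ncandescentFA8$i
  rot[2] = candescentFA8$in
  rot[3] = andescentFA8$inc
  rot[4] = ndescentFA8$inca
  rot[5] = descentFA8$incan
  rot[6] = escentFA8$incand
  rot[7] = scentFA8$incande
  rot[8] = centFA8$incandes
  rot[9] = entFA8$incandesc
  rot[10] = ntFA8$incandesce
  rot[11] = tFA8$incandescen
  rot[12] = FA8$incandescent
  rot[13] = A8$incandescentF
  rot[14] = 8$incandescentFA
  rot[15] = $incandescentFA8
Sorted (with $ < everything):
  sorted[0] = $incandescentFA8  (last char: '8')
  sorted[1] = 8$incandescentFA  (last char: 'A')
  sorted[2] = A8$incandescentF  (last char: 'F')
  sorted[3] = FA8$incandescent  (last char: 't')
  sorted[4] = andescentFA8$inc  (last char: 'c')
  sorted[5] = candescentFA8$in  (last char: 'n')
  sorted[6] = centFA8$incandes  (last char: 's')
  sorted[7] = descentFA8$incan  (last char: 'n')
  sorted[8] = entFA8$incandesc  (last char: 'c')
  sorted[9] = escentFA8$incand  (last char: 'd')
  sorted[10] = incandescentFA8$  (last char: '$')
  sorted[11] = ncandescentFA8$i  (last char: 'i')
  sorted[12] = ndescentFA8$inca  (last char: 'a')
  sorted[13] = ntFA8$incandesce  (last char: 'e')
  sorted[14] = scentFA8$incande  (last char: 'e')
  sorted[15] = tFA8$incandescen  (last char: 'n')
Last column: 8AFtcnsncd$iaeen
Original string S is at sorted index 10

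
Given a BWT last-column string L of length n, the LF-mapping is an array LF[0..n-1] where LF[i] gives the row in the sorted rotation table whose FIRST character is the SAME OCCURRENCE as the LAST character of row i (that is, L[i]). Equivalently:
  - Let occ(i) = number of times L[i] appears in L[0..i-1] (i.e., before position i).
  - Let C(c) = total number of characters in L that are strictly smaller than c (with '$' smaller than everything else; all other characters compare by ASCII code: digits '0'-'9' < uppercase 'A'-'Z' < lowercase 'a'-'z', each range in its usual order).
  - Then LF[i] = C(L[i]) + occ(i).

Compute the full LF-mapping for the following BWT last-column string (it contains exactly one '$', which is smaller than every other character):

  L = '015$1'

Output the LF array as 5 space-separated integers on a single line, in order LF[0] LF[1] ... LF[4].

Answer: 1 2 4 0 3

Derivation:
Char counts: '$':1, '0':1, '1':2, '5':1
C (first-col start): C('$')=0, C('0')=1, C('1')=2, C('5')=4
L[0]='0': occ=0, LF[0]=C('0')+0=1+0=1
L[1]='1': occ=0, LF[1]=C('1')+0=2+0=2
L[2]='5': occ=0, LF[2]=C('5')+0=4+0=4
L[3]='$': occ=0, LF[3]=C('$')+0=0+0=0
L[4]='1': occ=1, LF[4]=C('1')+1=2+1=3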